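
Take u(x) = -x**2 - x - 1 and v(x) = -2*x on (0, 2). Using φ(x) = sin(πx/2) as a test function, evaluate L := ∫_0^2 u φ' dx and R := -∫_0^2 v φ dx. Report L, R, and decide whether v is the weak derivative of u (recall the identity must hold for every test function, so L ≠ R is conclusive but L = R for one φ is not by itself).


LHS = 12/π, RHS = 8/π. No, v is not the weak derivative of u.

u(x) = -x**2 - x - 1, classical derivative u'(x) = -2*x - 1.
φ(x) = sin(πx/2), so φ'(x) = π*cos(π*x/2)/2.
Note φ(0) = φ(2) = 0, so the boundary term u·φ vanishes.
LHS = ∫_0^2 u(x) φ'(x) dx = ∫_0^2 (-π*x^2*cos(π*x/2)/2 - π*x*cos(π*x/2)/2 - π*cos(π*x/2)/2) dx. Term by term:
  ∫_0^2 -π*cos(π*x/2)/2 dx = 0;  ∫_0^2 -π*x*cos(π*x/2)/2 dx = 4/π;  ∫_0^2 -π*x^2*cos(π*x/2)/2 dx = 8/π.
Sum: 0 + 4/π + 8/π = 12/π.
So LHS = 12/π.
∫_0^2 v(x) φ(x) dx = ∫_0^2 (-2*x*sin(π*x/2)) dx. Term by term:
  ∫_0^2 -2*x*sin(π*x/2) dx = -8/π.
So RHS = -∫_0^2 v(x) φ(x) dx = 8/π.
LHS − RHS = 4/π ≠ 0, so the identity fails.
(For a valid weak derivative the identity must hold for EVERY test function, in particular this one. The failure shows v is NOT the weak derivative of u.)
Correct weak derivative would be u'(x) = -2*x - 1.


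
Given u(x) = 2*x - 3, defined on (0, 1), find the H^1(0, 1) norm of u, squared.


||u||_{H^1}^2 = 25/3

The H^1 norm (squared) on an interval (0, L) is
  ||u||_{H^1}^2 = ∫_0^L u(x)^2 dx + ∫_0^L u'(x)^2 dx.
Compute u'(x) = 2.
Then u(x)^2 = 4*x**2 - 12*x + 9 and u'(x)^2 = 4.
Integrate each monomial from 0 to 1 using ∫_0^1 c·x^n dx = c·1^(n+1)/(n+1):
  ∫_0^1 u(x)^2 dx = ∫_0^1 (4*x^2 - 12*x + 9) dx. Term by term:
    ∫_0^1 4*x^2 dx = 4/3;  ∫_0^1 -12*x dx = -6;  ∫_0^1 9 dx = 9.
  Sum: 4/3 − 6 + 9 = 13/3.
  ∫_0^1 u'(x)^2 dx = ∫_0^1 (4) dx. Term by term:
    ∫_0^1 4 dx = 4.
Adding: ||u||_{H^1}^2 = 13/3 + 4 = 25/3.


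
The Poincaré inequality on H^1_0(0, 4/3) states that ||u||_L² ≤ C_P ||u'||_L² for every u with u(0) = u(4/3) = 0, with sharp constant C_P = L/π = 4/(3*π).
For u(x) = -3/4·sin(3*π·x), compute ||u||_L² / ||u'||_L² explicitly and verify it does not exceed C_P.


||u||_L² / ||u'||_L² = 1/(3*π) < C_P = 4/(3*π).

u(x) = -3/4·sin(3*π·x), so u'(x) = -9*π*cos(3*π*x)/4.
Writing u(x) = A·sin(kπx/L) with A = -3/4 and k = 4, use ∫_0^L sin²(kπx/L) dx = L/2 and ∫_0^L cos²(kπx/L) dx = L/2.
u² = 9/16·sin²(3*π·x) and (u')² = 81*π^2/16·cos²(3*π·x), and each of sin², cos² integrates to L/2 = 2/3 over (0, 4/3).
∫_0^4/3 u² dx = 3/8, so ||u||_L² = sqrt(6)/4.
∫_0^4/3 (u')² dx = 27*π^2/8, so ||u'||_L² = 3*sqrt(6)*π/4.
Ratio ||u||_L² / ||u'||_L² = 1/(3*π).
Sharp Poincaré constant on H^1_0(0, 4/3) is C_P = L/π = 4/(3*π), achieved by sin(3*π/4·x).
This is the k = 4 harmonic; the ratio L/(kπ) is strictly less than C_P = L/π, consistent with the sharp inequality ||u||_L² ≤ C_P ||u'||_L².


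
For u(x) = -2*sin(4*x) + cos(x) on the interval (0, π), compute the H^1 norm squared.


||u||_{H^1(0,π)}^2 = -64/15 + 35*π

u'(x) = -sin(x) - 8*cos(4*x).
Expand u² and (u')² and integrate term by term on (0, π), using: for integers n ≥ 1, ∫_0^π sin²(nx) dx = ∫_0^π cos²(nx) dx = π/2; for n ≠ n', ∫_0^π sin(nx)sin(n'x) dx = ∫_0^π cos(nx)cos(n'x) dx = 0; and by product-to-sum, ∫_0^π sin(nx)cos(n'x) dx = ½∫_0^π [sin((n+n')x) + sin((n−n')x)] dx, which is 0 when n+n' is even and 2n/(n²−n'²) when n+n' is odd (it need not vanish on (0, π)).
  u² squared terms: (-2)²·∫sin(4x)² dx = 4·π/2 = 2*π;  (1)²·∫cos(x)² dx = 1·π/2 = π/2.
  u² cross terms: 2·(-2)·(1)·∫sin(4x)·cos(x) dx = -4·(8/15) = -32/15.
  So ∫_0^π u² dx = 2*π + π/2 − 32/15 = -32/15 + 5*π/2.
  (u')² squared terms: (-1)²·∫sin(x)² dx = 1·π/2 = π/2;  (-8)²·∫cos(4x)² dx = 64·π/2 = 32*π.
  (u')² cross terms: 2·(-1)·(-8)·∫sin(x)·cos(4x) dx = 16·(-2/15) = -32/15.
  So ∫_0^π (u')² dx = π/2 + 32*π − 32/15 = -32/15 + 65*π/2.
||u||_{H^1}^2 = (-32/15 + 5*π/2) + (-32/15 + 65*π/2) = -64/15 + 35*π.


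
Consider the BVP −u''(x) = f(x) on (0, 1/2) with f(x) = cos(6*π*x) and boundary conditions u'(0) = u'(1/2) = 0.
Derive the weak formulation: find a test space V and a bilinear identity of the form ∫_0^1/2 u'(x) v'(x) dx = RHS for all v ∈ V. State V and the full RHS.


V = H^1(0, 1/2) (no boundary constraint on v; u is determined up to an additive constant); weak form: ∫_0^1/2 u'v' dx = ∫_0^1/2 (cos(6*π*x)) v dx for all v ∈ V.

Multiply both sides by a test function v and integrate from 0 to 1/2:
  ∫_0^1/2 −u''(x) v(x) dx = ∫_0^1/2 f(x) v(x) dx.
Integrate the LHS by parts once:
  ∫_0^1/2 −u'' v dx = −[u'(x) v(x)]_0^1/2 + ∫_0^1/2 u'(x) v'(x) dx.
Thus ∫_0^1/2 u'(x) v'(x) dx = ∫_0^1/2 f(x) v(x) dx + [u'(x) v(x)]_0^1/2.
Choose V so that boundary terms are either known or forced to vanish.
u has homogeneous Neumann: u'(0) = u'(1/2) = 0. So [u' v]_0^1/2 = 0·v(1/2) − 0·v(0) = 0 for any v; take V = H^1(0, 1/2).
Weak formulation: find u (satisfying any essential BC) such that ∫_0^1/2 u'(x) v'(x) dx = ∫_0^1/2 f v dx for all v ∈ V (homogeneous Neumann, so boundary terms vanish).
Substituting f(x) = cos(6*π*x), the right-hand side is ∫_0^1/2 (cos(6*π*x)) v dx.
Compatibility check (pure Neumann): taking v ≡ 1 ∈ V gives 0 = ∫_0^1/2 f dx + (0) − (0), i.e. ∫_0^1/2 f dx must equal u'(0) − u'(1/2) = 0. Indeed ∫_0^1/2 (cos(6*π*x)) dx = 0, so the data are compatible. The solution is then unique only up to an additive constant (fix it e.g. by requiring ∫_0^1/2 u dx = 0).


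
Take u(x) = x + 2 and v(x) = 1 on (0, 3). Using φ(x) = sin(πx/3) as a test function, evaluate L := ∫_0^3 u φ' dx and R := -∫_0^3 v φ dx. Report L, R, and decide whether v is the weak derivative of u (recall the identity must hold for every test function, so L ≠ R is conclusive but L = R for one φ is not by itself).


LHS = -6/π, RHS = -6/π. Yes, v = u' weakly.

u(x) = x + 2, classical derivative u'(x) = 1.
φ(x) = sin(πx/3), so φ'(x) = π*cos(π*x/3)/3.
Note φ(0) = φ(3) = 0, so the boundary term u·φ vanishes.
LHS = ∫_0^3 u(x) φ'(x) dx = ∫_0^3 (π*x*cos(π*x/3)/3 + 2*π*cos(π*x/3)/3) dx. Term by term:
  ∫_0^3 2*π*cos(π*x/3)/3 dx = 0;  ∫_0^3 π*x*cos(π*x/3)/3 dx = -6/π.
Sum: 0 − 6/π = -6/π.
So LHS = -6/π.
∫_0^3 v(x) φ(x) dx = ∫_0^3 (sin(π*x/3)) dx. Term by term:
  ∫_0^3 sin(π*x/3) dx = 6/π.
So RHS = -∫_0^3 v(x) φ(x) dx = -6/π.
LHS = RHS, so the identity holds for this test φ.
Moreover u is smooth here and v(x) = u'(x) = 1 pointwise, so the identity holds for every test function. Hence v is the weak derivative of u.


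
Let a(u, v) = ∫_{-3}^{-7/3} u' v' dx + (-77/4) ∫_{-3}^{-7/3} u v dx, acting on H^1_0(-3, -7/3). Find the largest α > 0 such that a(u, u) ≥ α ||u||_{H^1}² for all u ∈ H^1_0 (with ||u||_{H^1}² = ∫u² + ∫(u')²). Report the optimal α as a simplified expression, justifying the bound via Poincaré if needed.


α = (-77 + 9*π^2)/(4 + 9*π^2)

Coercivity of a(·,·) on H^1_0(-3, -7/3) means a(u, u) ≥ α ||u||_{H^1}² for every u ∈ H^1_0.
The interval has length L = 2/3, and Poincaré/coercivity depend only on L. Here a(u, u) = ∫(u')² + (-77/4)·∫u².
Here c = -77/4 < 0 with |c| < (π/L)² = 9*π^2/4, so coercivity still holds. The condition a(u,u) ≥ α||u||_{H^1}² reads (1−α)∫(u')² ≥ (α−c)∫u². Any admissible α is ≤ 1 (rapidly oscillating u have ∫u²/∫(u')² → 0), and α = 1 would force 0 ≥ (1−c)∫u², impossible since c < 1; so 1−α > 0. By the sharp Poincaré inequality on H^1_0 of an interval of length L, ∫(u')² ≥ (π/L)²∫u² with equality for the first sine mode sin(π(x−x₀)/L) (x₀ the left endpoint), so the inequality holds for all u iff (1−α)(π/L)² ≥ α − c, i.e. α ≤ ((π/L)² + c)/((π/L)² + 1) = (1 + c(L/π)²)/(1 + (L/π)²). (Direct route, valid since c ≤ 0: Poincaré gives c∫u² ≥ c(L/π)²∫(u')², so a(u,u) ≥ (1 + c(L/π)²)∫(u')², while ||u||_{H^1}² ≤ (1 + (L/π)²)∫(u')²; dividing yields the same α.) With (π/L)² = 9*π^2/4 and c = -77/4, the largest admissible constant is α = ((π/L)² + c)/((π/L)² + 1).
Simplifying, α = (-77 + 9*π^2)/(4 + 9*π^2).


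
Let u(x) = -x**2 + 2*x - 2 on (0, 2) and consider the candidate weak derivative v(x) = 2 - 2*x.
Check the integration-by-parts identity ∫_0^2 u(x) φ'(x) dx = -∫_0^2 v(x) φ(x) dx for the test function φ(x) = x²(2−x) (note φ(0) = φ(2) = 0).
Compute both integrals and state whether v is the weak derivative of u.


LHS = 8/15, RHS = 8/15. Yes, v = u' weakly.

u(x) = -x**2 + 2*x - 2, classical derivative u'(x) = 2 - 2*x.
φ(x) = x²(2−x), so φ'(x) = x*(4 - 3*x).
Note φ(0) = φ(2) = 0, so the boundary term u·φ vanishes.
LHS = ∫_0^2 u(x) φ'(x) dx = ∫_0^2 (3*x^4 - 10*x^3 + 14*x^2 - 8*x) dx. Term by term:
  ∫_0^2 3*x^4 dx = 96/5;  ∫_0^2 -10*x^3 dx = -40;  ∫_0^2 14*x^2 dx = 112/3;
  ∫_0^2 -8*x dx = -16.
Sum: 96/5 − 40 + 112/3 − 16 = 8/15.
So LHS = 8/15.
∫_0^2 v(x) φ(x) dx = ∫_0^2 (2*x^4 - 6*x^3 + 4*x^2) dx. Term by term:
  ∫_0^2 2*x^4 dx = 64/5;  ∫_0^2 -6*x^3 dx = -24;  ∫_0^2 4*x^2 dx = 32/3.
Sum: 64/5 − 24 + 32/3 = -8/15.
So RHS = -∫_0^2 v(x) φ(x) dx = 8/15.
LHS = RHS, so the identity holds for this test φ.
Moreover u is smooth here and v(x) = u'(x) = 2 - 2*x pointwise, so the identity holds for every test function. Hence v is the weak derivative of u.


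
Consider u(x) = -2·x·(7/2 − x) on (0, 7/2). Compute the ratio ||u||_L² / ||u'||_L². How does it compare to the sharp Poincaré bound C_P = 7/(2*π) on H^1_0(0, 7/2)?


||u||_L² / ||u'||_L² = 7*sqrt(10)/20 < C_P = 7/(2*π).

u(x) = -2·x·(7/2 − x), so u'(x) = 4*x - 7.
u(x) = -2·x·(7/2 − x) vanishes at x = 0 and x = 7/2, so u ∈ H^1_0(0, 7/2). Differentiate via the product rule and integrate the resulting polynomials term by term.
  ∫_0^7/2 u² dx = ∫_0^7/2 (4*x^4 - 28*x^3 + 49*x^2) dx. Term by term:
    ∫_0^7/2 4*x^4 dx = 16807/40;  ∫_0^7/2 -28*x^3 dx = -16807/16;  ∫_0^7/2 49*x^2 dx = 16807/24.
  Sum: 16807/40 − 16807/16 + 16807/24 = 16807/240.
  ∫_0^7/2 (u')² dx = ∫_0^7/2 (16*x^2 - 56*x + 49) dx. Term by term:
    ∫_0^7/2 16*x^2 dx = 686/3;  ∫_0^7/2 -56*x dx = -343;  ∫_0^7/2 49 dx = 343/2.
  Sum: 686/3 − 343 + 343/2 = 343/6.
∫_0^7/2 u² dx = 16807/240, so ||u||_L² = 49*sqrt(105)/60.
∫_0^7/2 (u')² dx = 343/6, so ||u'||_L² = 7*sqrt(42)/6.
Ratio ||u||_L² / ||u'||_L² = 7*sqrt(10)/20.
Sharp Poincaré constant on H^1_0(0, 7/2) is C_P = L/π = 7/(2*π), achieved by sin(2*π/7·x).
A polynomial bump cannot attain the sharp Poincaré constant (only the first sine eigenfunction does), so the ratio is strictly less than C_P, consistent with ||u||_L² ≤ C_P ||u'||_L².


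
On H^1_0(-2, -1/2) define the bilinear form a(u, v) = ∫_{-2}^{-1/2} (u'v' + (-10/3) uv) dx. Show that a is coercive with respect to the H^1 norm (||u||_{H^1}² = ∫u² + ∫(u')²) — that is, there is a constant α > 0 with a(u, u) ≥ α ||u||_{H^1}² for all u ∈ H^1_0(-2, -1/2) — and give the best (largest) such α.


α = 2*(-15 + 2*π^2)/(9 + 4*π^2)

Coercivity of a(·,·) on H^1_0(-2, -1/2) means a(u, u) ≥ α ||u||_{H^1}² for every u ∈ H^1_0.
The interval has length L = 3/2, and Poincaré/coercivity depend only on L. Here a(u, u) = ∫(u')² + (-10/3)·∫u².
Here c = -10/3 < 0 with |c| < (π/L)² = 4*π^2/9, so coercivity still holds. The condition a(u,u) ≥ α||u||_{H^1}² reads (1−α)∫(u')² ≥ (α−c)∫u². Any admissible α is ≤ 1 (rapidly oscillating u have ∫u²/∫(u')² → 0), and α = 1 would force 0 ≥ (1−c)∫u², impossible since c < 1; so 1−α > 0. By the sharp Poincaré inequality on H^1_0 of an interval of length L, ∫(u')² ≥ (π/L)²∫u² with equality for the first sine mode sin(π(x−x₀)/L) (x₀ the left endpoint), so the inequality holds for all u iff (1−α)(π/L)² ≥ α − c, i.e. α ≤ ((π/L)² + c)/((π/L)² + 1) = (1 + c(L/π)²)/(1 + (L/π)²). (Direct route, valid since c ≤ 0: Poincaré gives c∫u² ≥ c(L/π)²∫(u')², so a(u,u) ≥ (1 + c(L/π)²)∫(u')², while ||u||_{H^1}² ≤ (1 + (L/π)²)∫(u')²; dividing yields the same α.) With (π/L)² = 4*π^2/9 and c = -10/3, the largest admissible constant is α = ((π/L)² + c)/((π/L)² + 1).
Simplifying, α = 2*(-15 + 2*π^2)/(9 + 4*π^2).


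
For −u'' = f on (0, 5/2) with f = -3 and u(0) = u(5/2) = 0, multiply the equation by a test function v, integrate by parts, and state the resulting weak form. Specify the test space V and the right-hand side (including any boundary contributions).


V = H^1_0(0, 5/2) (so v(0) = v(5/2) = 0); weak form: ∫_0^5/2 u'v' dx = ∫_0^5/2 (-3) v dx for all v ∈ V.

Multiply both sides by a test function v and integrate from 0 to 5/2:
  ∫_0^5/2 −u''(x) v(x) dx = ∫_0^5/2 f(x) v(x) dx.
Integrate the LHS by parts once:
  ∫_0^5/2 −u'' v dx = −[u'(x) v(x)]_0^5/2 + ∫_0^5/2 u'(x) v'(x) dx.
Thus ∫_0^5/2 u'(x) v'(x) dx = ∫_0^5/2 f(x) v(x) dx + [u'(x) v(x)]_0^5/2.
Choose V so that boundary terms are either known or forced to vanish.
u is Dirichlet: u(0) = u(5/2) = 0. Let V = H^1_0(0, 5/2); then v(0) = v(5/2) = 0, and [u' v]_0^5/2 = 0.
Weak formulation: find u (satisfying any essential BC) such that ∫_0^5/2 u'(x) v'(x) dx = ∫_0^5/2 f v dx for all v ∈ V.
Substituting f(x) = -3, the right-hand side is ∫_0^5/2 (-3) v dx.


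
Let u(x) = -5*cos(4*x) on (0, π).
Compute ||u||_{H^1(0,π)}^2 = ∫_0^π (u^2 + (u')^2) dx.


||u||_{H^1(0,π)}^2 = 425*π/2

u'(x) = 20*sin(4*x).
Expand u² and (u')² and integrate term by term on (0, π), using: for integers n ≥ 1, ∫_0^π sin²(nx) dx = ∫_0^π cos²(nx) dx = π/2; for n ≠ n', ∫_0^π sin(nx)sin(n'x) dx = ∫_0^π cos(nx)cos(n'x) dx = 0; and by product-to-sum, ∫_0^π sin(nx)cos(n'x) dx = ½∫_0^π [sin((n+n')x) + sin((n−n')x)] dx, which is 0 when n+n' is even and 2n/(n²−n'²) when n+n' is odd (it need not vanish on (0, π)).
  u² squared terms: (-5)²·∫cos(4x)² dx = 25·π/2 = 25*π/2.
  So ∫_0^π u² dx = 25*π/2.
  (u')² squared terms: (20)²·∫sin(4x)² dx = 400·π/2 = 200*π.
  So ∫_0^π (u')² dx = 200*π.
||u||_{H^1}^2 = (25*π/2) + (200*π) = 425*π/2.


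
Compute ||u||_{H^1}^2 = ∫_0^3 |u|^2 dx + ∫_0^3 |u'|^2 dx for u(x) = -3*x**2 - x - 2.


||u||_{H^1}^2 = 10869/10

The H^1 norm (squared) on an interval (0, L) is
  ||u||_{H^1}^2 = ∫_0^L u(x)^2 dx + ∫_0^L u'(x)^2 dx.
Compute u'(x) = -6*x - 1.
Then u(x)^2 = 9*x**4 + 6*x**3 + 13*x**2 + 4*x + 4 and u'(x)^2 = 36*x**2 + 12*x + 1.
Integrate each monomial from 0 to 3 using ∫_0^3 c·x^n dx = c·3^(n+1)/(n+1):
  ∫_0^3 u(x)^2 dx = ∫_0^3 (9*x^4 + 6*x^3 + 13*x^2 + 4*x + 4) dx. Term by term:
    ∫_0^3 9*x^4 dx = 2187/5;  ∫_0^3 6*x^3 dx = 243/2;  ∫_0^3 13*x^2 dx = 117;
    ∫_0^3 4*x dx = 18;  ∫_0^3 4 dx = 12.
  Sum: 2187/5 + 243/2 + 117 + 18 + 12 = 7059/10.
  ∫_0^3 u'(x)^2 dx = ∫_0^3 (36*x^2 + 12*x + 1) dx. Term by term:
    ∫_0^3 36*x^2 dx = 324;  ∫_0^3 12*x dx = 54;  ∫_0^3 1 dx = 3.
  Sum: 324 + 54 + 3 = 381.
Adding: ||u||_{H^1}^2 = 7059/10 + 381 = 10869/10.


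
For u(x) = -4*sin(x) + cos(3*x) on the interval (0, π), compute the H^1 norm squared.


||u||_{H^1(0,π)}^2 = 21*π

u'(x) = -3*sin(3*x) - 4*cos(x).
Expand u² and (u')² and integrate term by term on (0, π), using: for integers n ≥ 1, ∫_0^π sin²(nx) dx = ∫_0^π cos²(nx) dx = π/2; for n ≠ n', ∫_0^π sin(nx)sin(n'x) dx = ∫_0^π cos(nx)cos(n'x) dx = 0; and by product-to-sum, ∫_0^π sin(nx)cos(n'x) dx = ½∫_0^π [sin((n+n')x) + sin((n−n')x)] dx, which is 0 when n+n' is even and 2n/(n²−n'²) when n+n' is odd (it need not vanish on (0, π)).
  u² squared terms: (-4)²·∫sin(x)² dx = 16·π/2 = 8*π;  (1)²·∫cos(3x)² dx = 1·π/2 = π/2.
  u² cross terms: 2·(-4)·(1)·∫sin(x)·cos(3x) dx = -8·(0) = 0.
  So ∫_0^π u² dx = 8*π + π/2 + 0 = 17*π/2.
  (u')² squared terms: (-4)²·∫cos(x)² dx = 16·π/2 = 8*π;  (-3)²·∫sin(3x)² dx = 9·π/2 = 9*π/2.
  (u')² cross terms: 2·(-4)·(-3)·∫cos(x)·sin(3x) dx = 24·(0) = 0.
  So ∫_0^π (u')² dx = 8*π + 9*π/2 + 0 = 25*π/2.
||u||_{H^1}^2 = (17*π/2) + (25*π/2) = 21*π.


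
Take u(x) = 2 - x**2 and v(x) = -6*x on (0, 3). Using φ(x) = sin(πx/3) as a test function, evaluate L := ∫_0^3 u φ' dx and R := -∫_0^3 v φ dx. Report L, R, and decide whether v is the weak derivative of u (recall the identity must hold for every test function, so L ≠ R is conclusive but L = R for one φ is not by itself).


LHS = 18/π, RHS = 54/π. No, v is not the weak derivative of u.

u(x) = 2 - x**2, classical derivative u'(x) = -2*x.
φ(x) = sin(πx/3), so φ'(x) = π*cos(π*x/3)/3.
Note φ(0) = φ(3) = 0, so the boundary term u·φ vanishes.
LHS = ∫_0^3 u(x) φ'(x) dx = ∫_0^3 (-π*x^2*cos(π*x/3)/3 + 2*π*cos(π*x/3)/3) dx. Term by term:
  ∫_0^3 2*π*cos(π*x/3)/3 dx = 0;  ∫_0^3 -π*x^2*cos(π*x/3)/3 dx = 18/π.
Sum: 0 + 18/π = 18/π.
So LHS = 18/π.
∫_0^3 v(x) φ(x) dx = ∫_0^3 (-6*x*sin(π*x/3)) dx. Term by term:
  ∫_0^3 -6*x*sin(π*x/3) dx = -54/π.
So RHS = -∫_0^3 v(x) φ(x) dx = 54/π.
LHS − RHS = -36/π ≠ 0, so the identity fails.
(For a valid weak derivative the identity must hold for EVERY test function, in particular this one. The failure shows v is NOT the weak derivative of u.)
Correct weak derivative would be u'(x) = -2*x.


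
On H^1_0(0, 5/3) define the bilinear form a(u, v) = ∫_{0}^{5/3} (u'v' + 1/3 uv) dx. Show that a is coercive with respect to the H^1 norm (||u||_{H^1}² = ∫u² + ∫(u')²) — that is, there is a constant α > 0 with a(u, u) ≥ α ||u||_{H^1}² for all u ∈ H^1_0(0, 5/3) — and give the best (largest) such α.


α = (25 + 27*π^2)/(3*(25 + 9*π^2))

Coercivity of a(·,·) on H^1_0(0, 5/3) means a(u, u) ≥ α ||u||_{H^1}² for every u ∈ H^1_0.
The interval has length L = 5/3, and Poincaré/coercivity depend only on L. Here a(u, u) = ∫(u')² + (1/3)·∫u².
Here 0 < c = 1/3 < 1. The condition a(u,u) ≥ α||u||_{H^1}² reads (1−α)∫(u')² ≥ (α−c)∫u². Any admissible α is ≤ 1 (rapidly oscillating u have ∫u²/∫(u')² → 0), and α = 1 would force 0 ≥ (1−c)∫u², impossible since c < 1; so 1−α > 0. By the sharp Poincaré inequality on H^1_0 of an interval of length L, ∫(u')² ≥ (π/L)²∫u² with equality for the first sine mode sin(π(x−x₀)/L) (x₀ the left endpoint), so the inequality holds for all u iff (1−α)(π/L)² ≥ α − c, i.e. α ≤ ((π/L)² + c)/((π/L)² + 1) = (1 + c(L/π)²)/(1 + (L/π)²). With (π/L)² = 9*π^2/25 and c = 1/3, the largest admissible constant is α = ((π/L)² + c)/((π/L)² + 1).
Simplifying, α = (25 + 27*π^2)/(3*(25 + 9*π^2)).


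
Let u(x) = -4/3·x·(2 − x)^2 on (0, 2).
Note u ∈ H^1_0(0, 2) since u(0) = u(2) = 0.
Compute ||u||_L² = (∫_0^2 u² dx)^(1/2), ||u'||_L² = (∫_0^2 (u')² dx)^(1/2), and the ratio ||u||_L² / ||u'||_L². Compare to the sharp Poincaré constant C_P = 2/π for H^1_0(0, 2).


||u||_L² / ||u'||_L² = sqrt(14)/7 < C_P = 2/π.

u(x) = -4/3·x·(2 − x)^2, so u'(x) = -4*x^2 + 32*x/3 - 16/3.
u(x) = -4/3·x·(2 − x)^2 vanishes at x = 0 and x = 2, so u ∈ H^1_0(0, 2). Differentiate via the product rule and integrate the resulting polynomials term by term.
  ∫_0^2 u² dx = ∫_0^2 (16*x^6/9 - 128*x^5/9 + 128*x^4/3 - 512*x^3/9 + 256*x^2/9) dx. Term by term:
    ∫_0^2 16*x^6/9 dx = 2048/63;  ∫_0^2 -128*x^5/9 dx = -4096/27;  ∫_0^2 128*x^4/3 dx = 4096/15;
    ∫_0^2 -512*x^3/9 dx = -2048/9;  ∫_0^2 256*x^2/9 dx = 2048/27.
  Sum: 2048/63 − 4096/27 + 4096/15 − 2048/9 + 2048/27 = 2048/945.
  ∫_0^2 (u')² dx = ∫_0^2 (16*x^4 - 256*x^3/3 + 1408*x^2/9 - 1024*x/9 + 256/9) dx. Term by term:
    ∫_0^2 16*x^4 dx = 512/5;  ∫_0^2 -256*x^3/3 dx = -1024/3;  ∫_0^2 1408*x^2/9 dx = 11264/27;
    ∫_0^2 -1024*x/9 dx = -2048/9;  ∫_0^2 256/9 dx = 512/9.
  Sum: 512/5 − 1024/3 + 11264/27 − 2048/9 + 512/9 = 1024/135.
∫_0^2 u² dx = 2048/945, so ||u||_L² = 32*sqrt(210)/315.
∫_0^2 (u')² dx = 1024/135, so ||u'||_L² = 32*sqrt(15)/45.
Ratio ||u||_L² / ||u'||_L² = sqrt(14)/7.
Sharp Poincaré constant on H^1_0(0, 2) is C_P = L/π = 2/π, achieved by sin(π/2·x).
A polynomial bump cannot attain the sharp Poincaré constant (only the first sine eigenfunction does), so the ratio is strictly less than C_P, consistent with ||u||_L² ≤ C_P ||u'||_L².


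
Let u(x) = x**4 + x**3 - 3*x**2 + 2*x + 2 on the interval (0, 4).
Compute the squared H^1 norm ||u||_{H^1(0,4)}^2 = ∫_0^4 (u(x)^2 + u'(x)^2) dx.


||u||_{H^1}^2 = 25431776/315

The H^1 norm (squared) on an interval (0, L) is
  ||u||_{H^1}^2 = ∫_0^L u(x)^2 dx + ∫_0^L u'(x)^2 dx.
Compute u'(x) = 4*x**3 + 3*x**2 - 6*x + 2.
Then u(x)^2 = x**8 + 2*x**7 - 5*x**6 - 2*x**5 + 17*x**4 - 8*x**3 - 8*x**2 + 8*x + 4 and u'(x)^2 = 16*x**6 + 24*x**5 - 39*x**4 - 20*x**3 + 48*x**2 - 24*x + 4.
Integrate each monomial from 0 to 4 using ∫_0^4 c·x^n dx = c·4^(n+1)/(n+1):
  ∫_0^4 u(x)^2 dx = ∫_0^4 (x^8 + 2*x^7 - 5*x^6 - 2*x^5 + 17*x^4 - 8*x^3 - 8*x^2 + 8*x + 4) dx. Term by term:
    ∫_0^4 x^8 dx = 262144/9;  ∫_0^4 2*x^7 dx = 16384;  ∫_0^4 -5*x^6 dx = -81920/7;
    ∫_0^4 -2*x^5 dx = -4096/3;  ∫_0^4 17*x^4 dx = 17408/5;  ∫_0^4 -8*x^3 dx = -512;
    ∫_0^4 -8*x^2 dx = -512/3;  ∫_0^4 8*x dx = 64;  ∫_0^4 4 dx = 16.
  Sum: 262144/9 + 16384 − 81920/7 − 4096/3 + 17408/5 − 512 − 512/3 + 64 + 16 = 11126384/315.
  ∫_0^4 u'(x)^2 dx = ∫_0^4 (16*x^6 + 24*x^5 - 39*x^4 - 20*x^3 + 48*x^2 - 24*x + 4) dx. Term by term:
    ∫_0^4 16*x^6 dx = 262144/7;  ∫_0^4 24*x^5 dx = 16384;  ∫_0^4 -39*x^4 dx = -39936/5;
    ∫_0^4 -20*x^3 dx = -1280;  ∫_0^4 48*x^2 dx = 1024;  ∫_0^4 -24*x dx = -192;
    ∫_0^4 4 dx = 16.
  Sum: 262144/7 + 16384 − 39936/5 − 1280 + 1024 − 192 + 16 = 1589488/35.
Adding: ||u||_{H^1}^2 = 11126384/315 + 1589488/35 = 25431776/315.


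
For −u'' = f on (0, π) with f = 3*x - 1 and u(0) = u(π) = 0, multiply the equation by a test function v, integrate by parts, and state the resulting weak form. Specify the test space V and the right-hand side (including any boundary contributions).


V = H^1_0(0, π) (so v(0) = v(π) = 0); weak form: ∫_0^π u'v' dx = ∫_0^π (3*x - 1) v dx for all v ∈ V.

Multiply both sides by a test function v and integrate from 0 to π:
  ∫_0^π −u''(x) v(x) dx = ∫_0^π f(x) v(x) dx.
Integrate the LHS by parts once:
  ∫_0^π −u'' v dx = −[u'(x) v(x)]_0^π + ∫_0^π u'(x) v'(x) dx.
Thus ∫_0^π u'(x) v'(x) dx = ∫_0^π f(x) v(x) dx + [u'(x) v(x)]_0^π.
Choose V so that boundary terms are either known or forced to vanish.
u is Dirichlet: u(0) = u(π) = 0. Let V = H^1_0(0, π); then v(0) = v(π) = 0, and [u' v]_0^π = 0.
Weak formulation: find u (satisfying any essential BC) such that ∫_0^π u'(x) v'(x) dx = ∫_0^π f v dx for all v ∈ V.
Substituting f(x) = 3*x - 1, the right-hand side is ∫_0^π (3*x - 1) v dx.


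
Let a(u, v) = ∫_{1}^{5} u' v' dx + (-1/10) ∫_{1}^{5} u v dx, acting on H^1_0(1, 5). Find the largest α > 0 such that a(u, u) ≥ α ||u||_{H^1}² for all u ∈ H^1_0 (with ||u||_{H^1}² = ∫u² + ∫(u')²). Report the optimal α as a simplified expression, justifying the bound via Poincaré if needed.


α = (-8/5 + π^2)/(π^2 + 16)

Coercivity of a(·,·) on H^1_0(1, 5) means a(u, u) ≥ α ||u||_{H^1}² for every u ∈ H^1_0.
The interval has length L = 4, and Poincaré/coercivity depend only on L. Here a(u, u) = ∫(u')² + (-1/10)·∫u².
Here c = -1/10 < 0 with |c| < (π/L)² = π^2/16, so coercivity still holds. The condition a(u,u) ≥ α||u||_{H^1}² reads (1−α)∫(u')² ≥ (α−c)∫u². Any admissible α is ≤ 1 (rapidly oscillating u have ∫u²/∫(u')² → 0), and α = 1 would force 0 ≥ (1−c)∫u², impossible since c < 1; so 1−α > 0. By the sharp Poincaré inequality on H^1_0 of an interval of length L, ∫(u')² ≥ (π/L)²∫u² with equality for the first sine mode sin(π(x−x₀)/L) (x₀ the left endpoint), so the inequality holds for all u iff (1−α)(π/L)² ≥ α − c, i.e. α ≤ ((π/L)² + c)/((π/L)² + 1) = (1 + c(L/π)²)/(1 + (L/π)²). (Direct route, valid since c ≤ 0: Poincaré gives c∫u² ≥ c(L/π)²∫(u')², so a(u,u) ≥ (1 + c(L/π)²)∫(u')², while ||u||_{H^1}² ≤ (1 + (L/π)²)∫(u')²; dividing yields the same α.) With (π/L)² = π^2/16 and c = -1/10, the largest admissible constant is α = ((π/L)² + c)/((π/L)² + 1).
Simplifying, α = (-8/5 + π^2)/(π^2 + 16).


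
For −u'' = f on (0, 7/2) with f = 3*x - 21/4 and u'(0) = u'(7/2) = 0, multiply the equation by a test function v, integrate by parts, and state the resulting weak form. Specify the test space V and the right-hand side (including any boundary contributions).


V = H^1(0, 7/2) (no boundary constraint on v; u is determined up to an additive constant); weak form: ∫_0^7/2 u'v' dx = ∫_0^7/2 (3*x - 21/4) v dx for all v ∈ V.

Multiply both sides by a test function v and integrate from 0 to 7/2:
  ∫_0^7/2 −u''(x) v(x) dx = ∫_0^7/2 f(x) v(x) dx.
Integrate the LHS by parts once:
  ∫_0^7/2 −u'' v dx = −[u'(x) v(x)]_0^7/2 + ∫_0^7/2 u'(x) v'(x) dx.
Thus ∫_0^7/2 u'(x) v'(x) dx = ∫_0^7/2 f(x) v(x) dx + [u'(x) v(x)]_0^7/2.
Choose V so that boundary terms are either known or forced to vanish.
u has homogeneous Neumann: u'(0) = u'(7/2) = 0. So [u' v]_0^7/2 = 0·v(7/2) − 0·v(0) = 0 for any v; take V = H^1(0, 7/2).
Weak formulation: find u (satisfying any essential BC) such that ∫_0^7/2 u'(x) v'(x) dx = ∫_0^7/2 f v dx for all v ∈ V (homogeneous Neumann, so boundary terms vanish).
Substituting f(x) = 3*x - 21/4, the right-hand side is ∫_0^7/2 (3*x - 21/4) v dx.
Compatibility check (pure Neumann): taking v ≡ 1 ∈ V gives 0 = ∫_0^7/2 f dx + (0) − (0), i.e. ∫_0^7/2 f dx must equal u'(0) − u'(7/2) = 0. Indeed ∫_0^7/2 (3*x - 21/4) dx = 0, so the data are compatible. The solution is then unique only up to an additive constant (fix it e.g. by requiring ∫_0^7/2 u dx = 0).


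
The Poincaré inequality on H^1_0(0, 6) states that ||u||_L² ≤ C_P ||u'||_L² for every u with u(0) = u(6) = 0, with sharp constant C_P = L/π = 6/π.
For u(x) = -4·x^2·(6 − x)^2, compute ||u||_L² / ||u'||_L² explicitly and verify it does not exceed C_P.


||u||_L² / ||u'||_L² = sqrt(3) < C_P = 6/π.

u(x) = -4·x^2·(6 − x)^2, so u'(x) = 16*x*(-x^2 + 9*x - 18).
u(x) = -4·x^2·(6 − x)^2 vanishes at x = 0 and x = 6, so u ∈ H^1_0(0, 6). Differentiate via the product rule and integrate the resulting polynomials term by term.
  ∫_0^6 u² dx = ∫_0^6 (16*x^8 - 384*x^7 + 3456*x^6 - 13824*x^5 + 20736*x^4) dx. Term by term:
    ∫_0^6 16*x^8 dx = 17915904;  ∫_0^6 -384*x^7 dx = -80621568;  ∫_0^6 3456*x^6 dx = 967458816/7;
    ∫_0^6 -13824*x^5 dx = -107495424;  ∫_0^6 20736*x^4 dx = 161243136/5.
  Sum: 17915904 − 80621568 + 967458816/7 − 107495424 + 161243136/5 = 8957952/35.
  ∫_0^6 (u')² dx = ∫_0^6 (256*x^6 - 4608*x^5 + 29952*x^4 - 82944*x^3 + 82944*x^2) dx. Term by term:
    ∫_0^6 256*x^6 dx = 71663616/7;  ∫_0^6 -4608*x^5 dx = -35831808;  ∫_0^6 29952*x^4 dx = 232906752/5;
    ∫_0^6 -82944*x^3 dx = -26873856;  ∫_0^6 82944*x^2 dx = 5971968.
  Sum: 71663616/7 − 35831808 + 232906752/5 − 26873856 + 5971968 = 2985984/35.
∫_0^6 u² dx = 8957952/35, so ||u||_L² = 1728*sqrt(105)/35.
∫_0^6 (u')² dx = 2985984/35, so ||u'||_L² = 1728*sqrt(35)/35.
Ratio ||u||_L² / ||u'||_L² = sqrt(3).
Sharp Poincaré constant on H^1_0(0, 6) is C_P = L/π = 6/π, achieved by sin(π/6·x).
A polynomial bump cannot attain the sharp Poincaré constant (only the first sine eigenfunction does), so the ratio is strictly less than C_P, consistent with ||u||_L² ≤ C_P ||u'||_L².


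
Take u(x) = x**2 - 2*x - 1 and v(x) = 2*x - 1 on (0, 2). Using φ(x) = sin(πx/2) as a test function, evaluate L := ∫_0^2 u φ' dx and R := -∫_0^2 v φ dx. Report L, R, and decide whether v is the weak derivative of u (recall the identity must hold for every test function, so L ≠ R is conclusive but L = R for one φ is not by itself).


LHS = 0, RHS = -4/π. No, v is not the weak derivative of u.

u(x) = x**2 - 2*x - 1, classical derivative u'(x) = 2*x - 2.
φ(x) = sin(πx/2), so φ'(x) = π*cos(π*x/2)/2.
Note φ(0) = φ(2) = 0, so the boundary term u·φ vanishes.
LHS = ∫_0^2 u(x) φ'(x) dx = ∫_0^2 (π*x^2*cos(π*x/2)/2 - π*x*cos(π*x/2) - π*cos(π*x/2)/2) dx. Term by term:
  ∫_0^2 -π*cos(π*x/2)/2 dx = 0;  ∫_0^2 π*x^2*cos(π*x/2)/2 dx = -8/π;  ∫_0^2 -π*x*cos(π*x/2) dx = 8/π.
Sum: 0 − 8/π + 8/π = 0.
So LHS = 0.
∫_0^2 v(x) φ(x) dx = ∫_0^2 (2*x*sin(π*x/2) - sin(π*x/2)) dx. Term by term:
  ∫_0^2 -sin(π*x/2) dx = -4/π;  ∫_0^2 2*x*sin(π*x/2) dx = 8/π.
Sum: -4/π + 8/π = 4/π.
So RHS = -∫_0^2 v(x) φ(x) dx = -4/π.
LHS − RHS = 4/π ≠ 0, so the identity fails.
(For a valid weak derivative the identity must hold for EVERY test function, in particular this one. The failure shows v is NOT the weak derivative of u.)
Correct weak derivative would be u'(x) = 2*x - 2.


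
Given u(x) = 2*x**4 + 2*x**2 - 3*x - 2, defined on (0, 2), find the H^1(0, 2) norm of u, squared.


||u||_{H^1}^2 = 101270/63

The H^1 norm (squared) on an interval (0, L) is
  ||u||_{H^1}^2 = ∫_0^L u(x)^2 dx + ∫_0^L u'(x)^2 dx.
Compute u'(x) = 8*x**3 + 4*x - 3.
Then u(x)^2 = 4*x**8 + 8*x**6 - 12*x**5 - 4*x**4 - 12*x**3 + x**2 + 12*x + 4 and u'(x)^2 = 64*x**6 + 64*x**4 - 48*x**3 + 16*x**2 - 24*x + 9.
Integrate each monomial from 0 to 2 using ∫_0^2 c·x^n dx = c·2^(n+1)/(n+1):
  ∫_0^2 u(x)^2 dx = ∫_0^2 (4*x^8 + 8*x^6 - 12*x^5 - 4*x^4 - 12*x^3 + x^2 + 12*x + 4) dx. Term by term:
    ∫_0^2 4*x^8 dx = 2048/9;  ∫_0^2 8*x^6 dx = 1024/7;  ∫_0^2 -12*x^5 dx = -128;
    ∫_0^2 -4*x^4 dx = -128/5;  ∫_0^2 -12*x^3 dx = -48;  ∫_0^2 x^2 dx = 8/3;
    ∫_0^2 12*x dx = 24;  ∫_0^2 4 dx = 8.
  Sum: 2048/9 + 1024/7 − 128 − 128/5 − 48 + 8/3 + 24 + 8 = 65176/315.
  ∫_0^2 u'(x)^2 dx = ∫_0^2 (64*x^6 + 64*x^4 - 48*x^3 + 16*x^2 - 24*x + 9) dx. Term by term:
    ∫_0^2 64*x^6 dx = 8192/7;  ∫_0^2 64*x^4 dx = 2048/5;  ∫_0^2 -48*x^3 dx = -192;
    ∫_0^2 16*x^2 dx = 128/3;  ∫_0^2 -24*x dx = -48;  ∫_0^2 9 dx = 18.
  Sum: 8192/7 + 2048/5 − 192 + 128/3 − 48 + 18 = 147058/105.
Adding: ||u||_{H^1}^2 = 65176/315 + 147058/105 = 101270/63.


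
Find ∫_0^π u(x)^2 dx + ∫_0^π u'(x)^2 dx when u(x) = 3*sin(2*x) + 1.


||u||_{H^1(0,π)}^2 = 47*π/2

u'(x) = 6*cos(2*x).
Expand u² and (u')² and integrate term by term on (0, π), using: for integers n ≥ 1, ∫_0^π sin²(nx) dx = ∫_0^π cos²(nx) dx = π/2; for n ≠ n', ∫_0^π sin(nx)sin(n'x) dx = ∫_0^π cos(nx)cos(n'x) dx = 0; and by product-to-sum, ∫_0^π sin(nx)cos(n'x) dx = ½∫_0^π [sin((n+n')x) + sin((n−n')x)] dx, which is 0 when n+n' is even and 2n/(n²−n'²) when n+n' is odd (it need not vanish on (0, π)). For the constant mode: ∫_0^π 1 dx = π, ∫_0^π cos(nx) dx = 0, ∫_0^π sin(nx) dx = (1−(−1)^n)/n.
  u² squared terms: (1)²·∫1 dx = 1·π = π;  (3)²·∫sin(2x)² dx = 9·π/2 = 9*π/2.
  u² cross terms: 2·(1)·(3)·∫1·sin(2x) dx = 6·(0) = 0.
  So ∫_0^π u² dx = π + 9*π/2 + 0 = 11*π/2.
  (u')² squared terms: (6)²·∫cos(2x)² dx = 36·π/2 = 18*π.
  So ∫_0^π (u')² dx = 18*π.
||u||_{H^1}^2 = (11*π/2) + (18*π) = 47*π/2.


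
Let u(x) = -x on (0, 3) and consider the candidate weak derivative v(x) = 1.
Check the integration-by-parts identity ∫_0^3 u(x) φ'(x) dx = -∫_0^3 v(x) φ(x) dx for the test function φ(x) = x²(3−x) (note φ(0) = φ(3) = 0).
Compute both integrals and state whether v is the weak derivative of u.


LHS = 27/4, RHS = -27/4. No, v is not the weak derivative of u.

u(x) = -x, classical derivative u'(x) = -1.
φ(x) = x²(3−x), so φ'(x) = 3*x*(2 - x).
Note φ(0) = φ(3) = 0, so the boundary term u·φ vanishes.
LHS = ∫_0^3 u(x) φ'(x) dx = ∫_0^3 (3*x^3 - 6*x^2) dx. Term by term:
  ∫_0^3 3*x^3 dx = 243/4;  ∫_0^3 -6*x^2 dx = -54.
Sum: 243/4 − 54 = 27/4.
So LHS = 27/4.
∫_0^3 v(x) φ(x) dx = ∫_0^3 (-x^3 + 3*x^2) dx. Term by term:
  ∫_0^3 -x^3 dx = -81/4;  ∫_0^3 3*x^2 dx = 27.
Sum: -81/4 + 27 = 27/4.
So RHS = -∫_0^3 v(x) φ(x) dx = -27/4.
LHS − RHS = 27/2 ≠ 0, so the identity fails.
(For a valid weak derivative the identity must hold for EVERY test function, in particular this one. The failure shows v is NOT the weak derivative of u.)
Correct weak derivative would be u'(x) = -1.


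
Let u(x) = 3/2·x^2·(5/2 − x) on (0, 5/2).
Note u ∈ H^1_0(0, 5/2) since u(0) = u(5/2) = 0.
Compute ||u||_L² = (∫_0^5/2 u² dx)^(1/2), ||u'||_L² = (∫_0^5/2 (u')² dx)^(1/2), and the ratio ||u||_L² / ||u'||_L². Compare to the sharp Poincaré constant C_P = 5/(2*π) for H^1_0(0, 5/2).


||u||_L² / ||u'||_L² = 5*sqrt(14)/28 < C_P = 5/(2*π).

u(x) = 3/2·x^2·(5/2 − x), so u'(x) = 3*x*(5 - 3*x)/2.
u(x) = 3/2·x^2·(5/2 − x) vanishes at x = 0 and x = 5/2, so u ∈ H^1_0(0, 5/2). Differentiate via the product rule and integrate the resulting polynomials term by term.
  ∫_0^5/2 u² dx = ∫_0^5/2 (9*x^6/4 - 45*x^5/4 + 225*x^4/16) dx. Term by term:
    ∫_0^5/2 9*x^6/4 dx = 703125/3584;  ∫_0^5/2 -45*x^5/4 dx = -234375/512;  ∫_0^5/2 225*x^4/16 dx = 140625/512.
  Sum: 703125/3584 − 234375/512 + 140625/512 = 46875/3584.
  ∫_0^5/2 (u')² dx = ∫_0^5/2 (81*x^4/4 - 135*x^3/2 + 225*x^2/4) dx. Term by term:
    ∫_0^5/2 81*x^4/4 dx = 50625/128;  ∫_0^5/2 -135*x^3/2 dx = -84375/128;  ∫_0^5/2 225*x^2/4 dx = 9375/32.
  Sum: 50625/128 − 84375/128 + 9375/32 = 1875/64.
∫_0^5/2 u² dx = 46875/3584, so ||u||_L² = 125*sqrt(42)/224.
∫_0^5/2 (u')² dx = 1875/64, so ||u'||_L² = 25*sqrt(3)/8.
Ratio ||u||_L² / ||u'||_L² = 5*sqrt(14)/28.
Sharp Poincaré constant on H^1_0(0, 5/2) is C_P = L/π = 5/(2*π), achieved by sin(2*π/5·x).
A polynomial bump cannot attain the sharp Poincaré constant (only the first sine eigenfunction does), so the ratio is strictly less than C_P, consistent with ||u||_L² ≤ C_P ||u'||_L².


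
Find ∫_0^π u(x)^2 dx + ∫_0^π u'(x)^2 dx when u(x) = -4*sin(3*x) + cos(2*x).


||u||_{H^1(0,π)}^2 = -48 + 165*π/2

u'(x) = -2*sin(2*x) - 12*cos(3*x).
Expand u² and (u')² and integrate term by term on (0, π), using: for integers n ≥ 1, ∫_0^π sin²(nx) dx = ∫_0^π cos²(nx) dx = π/2; for n ≠ n', ∫_0^π sin(nx)sin(n'x) dx = ∫_0^π cos(nx)cos(n'x) dx = 0; and by product-to-sum, ∫_0^π sin(nx)cos(n'x) dx = ½∫_0^π [sin((n+n')x) + sin((n−n')x)] dx, which is 0 when n+n' is even and 2n/(n²−n'²) when n+n' is odd (it need not vanish on (0, π)).
  u² squared terms: (-4)²·∫sin(3x)² dx = 16·π/2 = 8*π;  (1)²·∫cos(2x)² dx = 1·π/2 = π/2.
  u² cross terms: 2·(-4)·(1)·∫sin(3x)·cos(2x) dx = -8·(6/5) = -48/5.
  So ∫_0^π u² dx = 8*π + π/2 − 48/5 = -48/5 + 17*π/2.
  (u')² squared terms: (-12)²·∫cos(3x)² dx = 144·π/2 = 72*π;  (-2)²·∫sin(2x)² dx = 4·π/2 = 2*π.
  (u')² cross terms: 2·(-12)·(-2)·∫cos(3x)·sin(2x) dx = 48·(-4/5) = -192/5.
  So ∫_0^π (u')² dx = 72*π + 2*π − 192/5 = -192/5 + 74*π.
||u||_{H^1}^2 = (-48/5 + 17*π/2) + (-192/5 + 74*π) = -48 + 165*π/2.


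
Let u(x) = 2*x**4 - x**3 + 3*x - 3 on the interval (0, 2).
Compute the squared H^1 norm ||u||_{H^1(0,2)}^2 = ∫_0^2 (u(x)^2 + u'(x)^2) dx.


||u||_{H^1}^2 = 327136/315

The H^1 norm (squared) on an interval (0, L) is
  ||u||_{H^1}^2 = ∫_0^L u(x)^2 dx + ∫_0^L u'(x)^2 dx.
Compute u'(x) = 8*x**3 - 3*x**2 + 3.
Then u(x)^2 = 4*x**8 - 4*x**7 + x**6 + 12*x**5 - 18*x**4 + 6*x**3 + 9*x**2 - 18*x + 9 and u'(x)^2 = 64*x**6 - 48*x**5 + 9*x**4 + 48*x**3 - 18*x**2 + 9.
Integrate each monomial from 0 to 2 using ∫_0^2 c·x^n dx = c·2^(n+1)/(n+1):
  ∫_0^2 u(x)^2 dx = ∫_0^2 (4*x^8 - 4*x^7 + x^6 + 12*x^5 - 18*x^4 + 6*x^3 + 9*x^2 - 18*x + 9) dx. Term by term:
    ∫_0^2 4*x^8 dx = 2048/9;  ∫_0^2 -4*x^7 dx = -128;  ∫_0^2 x^6 dx = 128/7;
    ∫_0^2 12*x^5 dx = 128;  ∫_0^2 -18*x^4 dx = -576/5;  ∫_0^2 6*x^3 dx = 24;
    ∫_0^2 9*x^2 dx = 24;  ∫_0^2 -18*x dx = -36;  ∫_0^2 9 dx = 18.
  Sum: 2048/9 − 128 + 128/7 + 128 − 576/5 + 24 + 24 − 36 + 18 = 50602/315.
  ∫_0^2 u'(x)^2 dx = ∫_0^2 (64*x^6 - 48*x^5 + 9*x^4 + 48*x^3 - 18*x^2 + 9) dx. Term by term:
    ∫_0^2 64*x^6 dx = 8192/7;  ∫_0^2 -48*x^5 dx = -512;  ∫_0^2 9*x^4 dx = 288/5;
    ∫_0^2 48*x^3 dx = 192;  ∫_0^2 -18*x^2 dx = -48;  ∫_0^2 9 dx = 18.
  Sum: 8192/7 − 512 + 288/5 + 192 − 48 + 18 = 30726/35.
Adding: ||u||_{H^1}^2 = 50602/315 + 30726/35 = 327136/315.


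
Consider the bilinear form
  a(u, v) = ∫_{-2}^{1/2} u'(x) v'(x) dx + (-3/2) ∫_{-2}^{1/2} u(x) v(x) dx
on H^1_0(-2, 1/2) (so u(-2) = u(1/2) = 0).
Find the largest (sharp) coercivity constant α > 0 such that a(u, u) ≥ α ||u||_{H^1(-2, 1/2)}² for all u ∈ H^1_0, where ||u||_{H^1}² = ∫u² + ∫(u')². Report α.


α = (-75 + 8*π^2)/(2*(25 + 4*π^2))

Coercivity of a(·,·) on H^1_0(-2, 1/2) means a(u, u) ≥ α ||u||_{H^1}² for every u ∈ H^1_0.
The interval has length L = 5/2, and Poincaré/coercivity depend only on L. Here a(u, u) = ∫(u')² + (-3/2)·∫u².
Here c = -3/2 < 0 with |c| < (π/L)² = 4*π^2/25, so coercivity still holds. The condition a(u,u) ≥ α||u||_{H^1}² reads (1−α)∫(u')² ≥ (α−c)∫u². Any admissible α is ≤ 1 (rapidly oscillating u have ∫u²/∫(u')² → 0), and α = 1 would force 0 ≥ (1−c)∫u², impossible since c < 1; so 1−α > 0. By the sharp Poincaré inequality on H^1_0 of an interval of length L, ∫(u')² ≥ (π/L)²∫u² with equality for the first sine mode sin(π(x−x₀)/L) (x₀ the left endpoint), so the inequality holds for all u iff (1−α)(π/L)² ≥ α − c, i.e. α ≤ ((π/L)² + c)/((π/L)² + 1) = (1 + c(L/π)²)/(1 + (L/π)²). (Direct route, valid since c ≤ 0: Poincaré gives c∫u² ≥ c(L/π)²∫(u')², so a(u,u) ≥ (1 + c(L/π)²)∫(u')², while ||u||_{H^1}² ≤ (1 + (L/π)²)∫(u')²; dividing yields the same α.) With (π/L)² = 4*π^2/25 and c = -3/2, the largest admissible constant is α = ((π/L)² + c)/((π/L)² + 1).
Simplifying, α = (-75 + 8*π^2)/(2*(25 + 4*π^2)).


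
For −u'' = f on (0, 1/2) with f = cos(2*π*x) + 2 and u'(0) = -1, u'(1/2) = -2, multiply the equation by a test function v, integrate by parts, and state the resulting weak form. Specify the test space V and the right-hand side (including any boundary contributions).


V = H^1(0, 1/2) (v unrestricted at boundary; u is determined up to an additive constant); weak form: ∫_0^1/2 u'v' dx = ∫_0^1/2 (cos(2*π*x) + 2) v dx − 2·v(1/2) + v(0) for all v ∈ V.

Multiply both sides by a test function v and integrate from 0 to 1/2:
  ∫_0^1/2 −u''(x) v(x) dx = ∫_0^1/2 f(x) v(x) dx.
Integrate the LHS by parts once:
  ∫_0^1/2 −u'' v dx = −[u'(x) v(x)]_0^1/2 + ∫_0^1/2 u'(x) v'(x) dx.
Thus ∫_0^1/2 u'(x) v'(x) dx = ∫_0^1/2 f(x) v(x) dx + [u'(x) v(x)]_0^1/2.
Choose V so that boundary terms are either known or forced to vanish.
u has inhomogeneous Neumann u'(0) = -1, u'(1/2) = -2. [u' v]_0^1/2 = (-2)·v(1/2) − (-1)·v(0) = − 2·v(1/2) + v(0). Take V = H^1(0, 1/2); boundary term becomes part of RHS.
Weak formulation: find u (satisfying any essential BC) such that ∫_0^1/2 u'(x) v'(x) dx = ∫_0^1/2 f v dx − 2·v(1/2) + v(0) for all v ∈ V (Neumann data are natural BCs: they enter the RHS as boundary terms).
Substituting f(x) = cos(2*π*x) + 2, the right-hand side is ∫_0^1/2 (cos(2*π*x) + 2) v dx − 2·v(1/2) + v(0).
Compatibility check (pure Neumann): taking v ≡ 1 ∈ V gives 0 = ∫_0^1/2 f dx + (-2) − (-1), i.e. ∫_0^1/2 f dx must equal u'(0) − u'(1/2) = 1. Indeed ∫_0^1/2 (cos(2*π*x) + 2) dx = 1, so the data are compatible. The solution is then unique only up to an additive constant (fix it e.g. by requiring ∫_0^1/2 u dx = 0).


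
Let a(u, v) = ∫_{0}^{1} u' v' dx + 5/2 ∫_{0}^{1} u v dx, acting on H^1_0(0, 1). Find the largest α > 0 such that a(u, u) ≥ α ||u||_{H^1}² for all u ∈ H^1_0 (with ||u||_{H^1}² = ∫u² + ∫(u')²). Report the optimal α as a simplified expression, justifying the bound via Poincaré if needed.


α = 1

Coercivity of a(·,·) on H^1_0(0, 1) means a(u, u) ≥ α ||u||_{H^1}² for every u ∈ H^1_0.
The interval has length L = 1, and Poincaré/coercivity depend only on L. Here a(u, u) = ∫(u')² + (5/2)·∫u².
Here c = 5/2 ≥ 1, so a(u,u) = ∫(u')² + c∫u² ≥ ∫(u')² + ∫u² = ||u||_{H^1}², i.e. α = 1 works. No larger α is possible: a(u,u) ≥ α||u||_{H^1}² means (1−α)∫(u')² ≥ (α−c)∫u², and for the modes u_n = sin(nπ(x−x₀)/L) (x₀ the left endpoint) one has ∫u_n²/∫(u_n')² = (L/(nπ))² → 0, so a(u_n,u_n)/||u_n||_{H^1}² → 1. Hence the optimal constant is α = 1.
Therefore α = 1.
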